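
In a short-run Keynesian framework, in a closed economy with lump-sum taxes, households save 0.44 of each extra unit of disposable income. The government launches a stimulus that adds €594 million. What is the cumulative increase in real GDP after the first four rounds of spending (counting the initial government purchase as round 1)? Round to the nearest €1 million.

€1,217 million

MPC = 1 − MPS = 1 − 0.44 = 0.56.
Round 1 adds ΔG = €594 million; each later round is MPC = 0.56 times the previous.
After 4 rounds: 594 + 332.64 + 186.2784 + 104.315904 = ΔG·(1 − c^4)/(1 − c) = 594 × (1 − 0.09834496)/0.44 ≈ €1,217 million.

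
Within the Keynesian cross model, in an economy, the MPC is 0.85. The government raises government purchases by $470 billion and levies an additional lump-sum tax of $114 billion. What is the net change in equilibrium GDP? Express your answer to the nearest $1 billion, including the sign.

Expenditure multiplier = 1/(1 − MPC) = 1/(1 − 0.85) = 1/0.15 ≈ 6.667.
ΔG contributes k·ΔG = (+$470 billion) / 0.15 ≈ +$3,133.3 billion.
ΔT of +$114 billion changes first-round spending by −c·ΔT = −$96.9 billion, contributing k·(−c·ΔT) = (−$96.9 billion) / 0.15 = −$646 billion.
Net ΔY = k(ΔG − c·ΔT) = (+$373.1 billion) / 0.15 ≈ +$2,487 billion.

+$2,487 billion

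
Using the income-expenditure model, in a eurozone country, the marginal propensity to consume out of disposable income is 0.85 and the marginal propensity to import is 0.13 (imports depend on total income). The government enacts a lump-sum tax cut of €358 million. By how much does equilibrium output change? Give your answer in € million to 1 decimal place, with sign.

+€1,086.8 million

A lump-sum tax change of −€358 million shifts disposable income by +€358 million; first-round consumption changes by −c × ΔT = −0.85 × (−€358 million) = +€304.3 million.
Expenditure multiplier = 1/(1 − c + m) = 1/(1 − 0.85 + 0.13) = 1/0.28 ≈ 3.571.
The tax multiplier is −c × k ≈ −3.036, so ΔY = k × (−c·ΔT) = (+€304.3 million) / 0.28 ≈ +€1,086.8 million.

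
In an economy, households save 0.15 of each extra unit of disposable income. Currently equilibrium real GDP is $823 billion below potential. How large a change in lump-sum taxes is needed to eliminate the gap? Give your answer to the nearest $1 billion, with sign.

−$145 billion

MPC = 1 − MPS = 1 − 0.15 = 0.85.
Spending multiplier = 1/(1 − MPC) = 1/(1 − 0.85) = 1/0.15 ≈ 6.667.
Tax multiplier = −c·k = −0.85/0.15 ≈ −5.667. Need ΔY = +$823 billion, so ΔT = ΔY/(−c·k) = −(+$823 billion) × 0.15 / 0.85 ≈ −$145 billion.
The government should cut lump-sum taxes by $145 billion.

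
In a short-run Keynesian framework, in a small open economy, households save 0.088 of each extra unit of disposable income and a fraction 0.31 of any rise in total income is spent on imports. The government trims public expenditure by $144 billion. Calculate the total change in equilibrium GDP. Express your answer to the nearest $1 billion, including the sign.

MPC = 1 − MPS = 1 − 0.088 = 0.912.
Government-spending multiplier = 1/(1 − c + m) = 1/(1 − 0.912 + 0.31) = 1/0.398 ≈ 2.513.
ΔY = k × ΔG = (−$144 billion) / 0.398 ≈ −$362 billion.

−$362 billion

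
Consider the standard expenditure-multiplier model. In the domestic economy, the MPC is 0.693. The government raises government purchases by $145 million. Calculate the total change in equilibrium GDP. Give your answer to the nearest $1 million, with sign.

+$472 million

Spending multiplier = 1/(1 − MPC) = 1/(1 − 0.693) = 1/0.307 ≈ 3.257.
ΔY = k × ΔG = (+$145 million) / 0.307 ≈ +$472 million.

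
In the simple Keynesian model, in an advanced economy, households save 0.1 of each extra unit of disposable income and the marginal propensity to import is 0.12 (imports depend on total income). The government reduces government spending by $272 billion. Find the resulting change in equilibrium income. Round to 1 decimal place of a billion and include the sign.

MPC = 1 − MPS = 1 − 0.1 = 0.9.
Expenditure multiplier = 1/(1 − c + m) = 1/(1 − 0.9 + 0.12) = 1/0.22 ≈ 4.545.
ΔY = k × ΔG = (−$272 billion) / 0.22 ≈ −$1,236.4 billion.

−$1,236.4 billion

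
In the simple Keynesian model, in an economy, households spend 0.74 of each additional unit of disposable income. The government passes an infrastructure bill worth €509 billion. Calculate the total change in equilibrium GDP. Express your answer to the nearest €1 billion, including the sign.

Government-spending multiplier = 1/(1 − MPC) = 1/(1 − 0.74) = 1/0.26 ≈ 3.846.
ΔY = k × ΔG = (+€509 billion) / 0.26 ≈ +€1,958 billion.

+€1,958 billion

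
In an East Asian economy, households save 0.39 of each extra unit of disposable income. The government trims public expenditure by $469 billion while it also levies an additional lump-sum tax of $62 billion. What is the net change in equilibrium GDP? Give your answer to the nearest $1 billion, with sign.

−$1,300 billion

MPC = 1 − MPS = 1 − 0.39 = 0.61.
Expenditure multiplier = 1/(1 − MPC) = 1/(1 − 0.61) = 1/0.39 ≈ 2.564.
ΔG contributes k·ΔG = (−$469 billion) / 0.39 ≈ −$1,202.6 billion.
ΔT of +$62 billion changes first-round spending by −c·ΔT = −$37.82 billion, contributing k·(−c·ΔT) = (−$37.82 billion) / 0.39 ≈ −$97 billion.
Net ΔY = k(ΔG − c·ΔT) = (−$506.82 billion) / 0.39 ≈ −$1,300 billion.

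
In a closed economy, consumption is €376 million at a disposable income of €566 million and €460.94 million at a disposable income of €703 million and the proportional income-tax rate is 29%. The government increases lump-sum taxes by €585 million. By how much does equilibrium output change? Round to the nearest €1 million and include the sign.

MPC = ΔC/ΔYd = (460.94 − 376)/(703 − 566) = 84.94/137 = 0.62.
A lump-sum tax change of +€585 million shifts disposable income by −€585 million; first-round consumption changes by −c × ΔT = −0.62 × (+€585 million) = −€362.7 million.
Expenditure multiplier = 1/(1 − c(1−t)) = 1/(1 − 0.62×0.71) = 1/0.5598 ≈ 1.786.
The tax multiplier is −c × k ≈ −1.108, so ΔY = k × (−c·ΔT) = (−€362.7 million) / 0.5598 ≈ −€648 million.

−€648 million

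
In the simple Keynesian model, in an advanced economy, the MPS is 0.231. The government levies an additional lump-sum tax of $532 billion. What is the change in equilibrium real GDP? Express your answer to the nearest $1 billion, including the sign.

MPC = 1 − MPS = 1 − 0.231 = 0.769.
A lump-sum tax change of +$532 billion shifts disposable income by −$532 billion; first-round consumption changes by −c × ΔT = −0.769 × (+$532 billion) = −$409.108 billion.
Expenditure multiplier = 1/(1 − MPC) = 1/(1 − 0.769) = 1/0.231 ≈ 4.329.
The tax multiplier is −c × k ≈ −3.329, so ΔY = k × (−c·ΔT) = (−$409.108 billion) / 0.231 ≈ −$1,771 billion.

−$1,771 billion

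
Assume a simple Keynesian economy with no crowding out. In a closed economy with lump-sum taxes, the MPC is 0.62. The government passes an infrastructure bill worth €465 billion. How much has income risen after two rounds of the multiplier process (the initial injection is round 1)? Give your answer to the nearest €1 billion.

Round 1 adds ΔG = €465 billion; each later round is MPC = 0.62 times the previous.
After 2 rounds: 465 + 288.3 = ΔG·(1 − c^2)/(1 − c) = 465 × (1 − 0.3844)/0.38 ≈ €753 billion.

€753 billion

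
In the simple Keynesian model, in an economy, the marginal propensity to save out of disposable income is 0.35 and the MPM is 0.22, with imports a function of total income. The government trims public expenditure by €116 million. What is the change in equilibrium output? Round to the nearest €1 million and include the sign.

MPC = 1 − MPS = 1 − 0.35 = 0.65.
Spending multiplier = 1/(1 − c + m) = 1/(1 − 0.65 + 0.22) = 1/0.57 ≈ 1.754.
ΔY = k × ΔG = (−€116 million) / 0.57 ≈ −€204 million.

−€204 million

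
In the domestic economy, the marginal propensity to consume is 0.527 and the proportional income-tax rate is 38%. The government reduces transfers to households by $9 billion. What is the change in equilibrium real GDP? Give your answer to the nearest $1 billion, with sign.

−$7 billion

The transfer change shifts disposable income by −$9 billion, so first-round consumption changes by c·ΔTR = 0.527 × (−$9 billion) = −$4.743 billion.
Expenditure multiplier = 1/(1 − c(1−t)) = 1/(1 − 0.527×0.62) = 1/0.67326 ≈ 1.485.
The transfer multiplier is c × k ≈ 0.783, so ΔY = k × (c·ΔTR) = (−$4.743 billion) / 0.67326 ≈ −$7 billion.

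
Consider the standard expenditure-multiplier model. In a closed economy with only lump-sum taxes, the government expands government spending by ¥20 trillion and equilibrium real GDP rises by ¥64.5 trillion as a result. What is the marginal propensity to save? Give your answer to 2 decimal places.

Implied spending multiplier k = ΔY/ΔG = 64.5/20 = 3.225.
Since k = 1/(1 − MPC), MPC = 1 − 1/k = 1 − ΔG/ΔY = 1 − 20/64.5 ≈ 0.69.
MPS = 1 − MPC = 0.31.

0.31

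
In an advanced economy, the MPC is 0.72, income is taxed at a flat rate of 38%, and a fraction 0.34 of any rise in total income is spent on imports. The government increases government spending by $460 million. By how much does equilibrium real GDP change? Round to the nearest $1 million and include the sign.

Government-spending multiplier = 1/(1 − c(1−t) + m) = 1/(1 − 0.72×0.62 + 0.34) = 1/0.8936 ≈ 1.119.
ΔY = k × ΔG = (+$460 million) / 0.8936 ≈ +$515 million.

+$515 million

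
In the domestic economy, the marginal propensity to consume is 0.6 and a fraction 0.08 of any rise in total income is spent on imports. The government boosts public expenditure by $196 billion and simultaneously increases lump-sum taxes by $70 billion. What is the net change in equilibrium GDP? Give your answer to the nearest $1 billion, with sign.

+$321 billion

Expenditure multiplier = 1/(1 − c + m) = 1/(1 − 0.6 + 0.08) = 1/0.48 ≈ 2.083.
ΔG contributes k·ΔG = (+$196 billion) / 0.48 ≈ +$408.3 billion.
ΔT of +$70 billion changes first-round spending by −c·ΔT = −$42 billion, contributing k·(−c·ΔT) = (−$42 billion) / 0.48 = −$87.5 billion.
Net ΔY = k(ΔG − c·ΔT) = (+$154 billion) / 0.48 ≈ +$321 billion.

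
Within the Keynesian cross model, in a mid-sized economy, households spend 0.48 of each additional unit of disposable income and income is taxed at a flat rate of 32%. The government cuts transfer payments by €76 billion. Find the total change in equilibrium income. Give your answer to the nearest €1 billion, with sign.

The transfer change shifts disposable income by −€76 billion, so first-round consumption changes by c·ΔTR = 0.48 × (−€76 billion) = −€36.48 billion.
Expenditure multiplier = 1/(1 − c(1−t)) = 1/(1 − 0.48×0.68) = 1/0.6736 ≈ 1.485.
The transfer multiplier is c × k ≈ 0.713, so ΔY = k × (c·ΔTR) = (−€36.48 billion) / 0.6736 ≈ −€54 billion.

−€54 billion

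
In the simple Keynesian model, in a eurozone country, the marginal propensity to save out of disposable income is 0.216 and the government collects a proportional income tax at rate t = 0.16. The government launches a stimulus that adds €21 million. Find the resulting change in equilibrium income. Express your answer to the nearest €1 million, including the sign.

+€62 million

MPC = 1 − MPS = 1 − 0.216 = 0.784.
Government-spending multiplier = 1/(1 − c(1−t)) = 1/(1 − 0.784×0.84) = 1/0.34144 ≈ 2.929.
ΔY = k × ΔG = (+€21 million) / 0.34144 ≈ +€62 million.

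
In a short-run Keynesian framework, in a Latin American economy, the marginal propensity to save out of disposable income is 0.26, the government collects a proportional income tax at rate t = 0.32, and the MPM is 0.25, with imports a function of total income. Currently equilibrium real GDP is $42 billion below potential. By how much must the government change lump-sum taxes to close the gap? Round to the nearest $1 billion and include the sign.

−$42 billion

MPC = 1 − MPS = 1 − 0.26 = 0.74.
Spending multiplier = 1/(1 − c(1−t) + m) = 1/(1 − 0.74×0.68 + 0.25) = 1/0.7468 ≈ 1.339.
Tax multiplier = −c·k = −0.74/0.7468 ≈ −0.991. Need ΔY = +$42 billion, so ΔT = ΔY/(−c·k) = −(+$42 billion) × 0.7468 / 0.74 ≈ −$42 billion.
The government should cut lump-sum taxes by $42 billion.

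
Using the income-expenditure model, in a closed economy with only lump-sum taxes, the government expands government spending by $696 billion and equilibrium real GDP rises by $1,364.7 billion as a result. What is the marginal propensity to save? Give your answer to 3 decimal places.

Implied spending multiplier k = ΔY/ΔG = 1,364.7/696 ≈ 1.9608.
Since k = 1/(1 − MPC), MPC = 1 − 1/k = 1 − ΔG/ΔY = 1 − 696/1,364.7 ≈ 0.490.
MPS = 1 − MPC = 0.510.

0.510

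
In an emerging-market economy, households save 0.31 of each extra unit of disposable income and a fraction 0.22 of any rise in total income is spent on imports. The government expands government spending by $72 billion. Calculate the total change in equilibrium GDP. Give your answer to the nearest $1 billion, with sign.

MPC = 1 − MPS = 1 − 0.31 = 0.69.
Spending multiplier = 1/(1 − c + m) = 1/(1 − 0.69 + 0.22) = 1/0.53 ≈ 1.887.
ΔY = k × ΔG = (+$72 billion) / 0.53 ≈ +$136 billion.

+$136 billion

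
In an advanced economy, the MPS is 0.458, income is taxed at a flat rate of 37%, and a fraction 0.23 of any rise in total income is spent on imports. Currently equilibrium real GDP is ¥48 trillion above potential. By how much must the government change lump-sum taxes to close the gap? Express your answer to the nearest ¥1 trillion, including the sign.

MPC = 1 − MPS = 1 − 0.458 = 0.542.
Spending multiplier = 1/(1 − c(1−t) + m) = 1/(1 − 0.542×0.63 + 0.23) = 1/0.88854 ≈ 1.125.
Tax multiplier = −c·k = −0.542/0.88854 ≈ −0.61. Need ΔY = −¥48 trillion, so ΔT = ΔY/(−c·k) = −(−¥48 trillion) × 0.88854 / 0.542 ≈ +¥79 trillion.
The government should raise lump-sum taxes by ¥79 trillion.

+¥79 trillion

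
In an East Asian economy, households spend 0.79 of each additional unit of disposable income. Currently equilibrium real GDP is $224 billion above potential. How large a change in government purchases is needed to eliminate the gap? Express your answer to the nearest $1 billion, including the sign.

−$47 billion

Spending multiplier = 1/(1 − MPC) = 1/(1 − 0.79) = 1/0.21 ≈ 4.762.
Need ΔY = −$224 billion, so ΔG = ΔY/k = (−$224 billion) × 0.21 ≈ −$47 billion.
The government should cut government purchases by $47 billion.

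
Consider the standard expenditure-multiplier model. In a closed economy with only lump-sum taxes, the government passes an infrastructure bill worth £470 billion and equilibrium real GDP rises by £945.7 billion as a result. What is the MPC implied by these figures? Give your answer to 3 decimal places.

0.503

Implied spending multiplier k = ΔY/ΔG = 945.7/470 ≈ 2.0121.
Since k = 1/(1 − MPC), MPC = 1 − 1/k = 1 − ΔG/ΔY = 1 − 470/945.7 ≈ 0.503.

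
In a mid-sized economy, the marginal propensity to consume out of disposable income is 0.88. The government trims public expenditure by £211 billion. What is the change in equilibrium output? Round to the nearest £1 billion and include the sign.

−£1,758 billion

Expenditure multiplier = 1/(1 − MPC) = 1/(1 − 0.88) = 1/0.12 ≈ 8.333.
ΔY = k × ΔG = (−£211 billion) / 0.12 ≈ −£1,758 billion.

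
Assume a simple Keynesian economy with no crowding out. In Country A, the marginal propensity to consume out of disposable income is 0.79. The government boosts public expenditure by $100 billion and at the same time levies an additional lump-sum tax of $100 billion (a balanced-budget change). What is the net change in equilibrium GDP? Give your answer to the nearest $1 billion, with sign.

+$100 billion

Expenditure multiplier = 1/(1 − MPC) = 1/(1 − 0.79) = 1/0.21 ≈ 4.762.
ΔG contributes k·ΔG = (+$100 billion) / 0.21 ≈ +$476.2 billion.
ΔT of +$100 billion changes first-round spending by −c·ΔT = −$79 billion, contributing k·(−c·ΔT) = (−$79 billion) / 0.21 ≈ −$376.2 billion.
With ΔG = ΔT and no other leakages, the balanced-budget multiplier is 1, so ΔY = ΔG = +$100 billion.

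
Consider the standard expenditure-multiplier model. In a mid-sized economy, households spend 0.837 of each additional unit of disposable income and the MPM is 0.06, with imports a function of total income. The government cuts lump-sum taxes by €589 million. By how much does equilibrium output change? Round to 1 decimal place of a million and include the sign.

+€2,210.7 million

A lump-sum tax change of −€589 million shifts disposable income by +€589 million; first-round consumption changes by −c × ΔT = −0.837 × (−€589 million) = +€492.993 million.
Expenditure multiplier = 1/(1 − c + m) = 1/(1 − 0.837 + 0.06) = 1/0.223 ≈ 4.484.
The tax multiplier is −c × k ≈ −3.753, so ΔY = k × (−c·ΔT) = (+€492.993 million) / 0.223 ≈ +€2,210.7 million.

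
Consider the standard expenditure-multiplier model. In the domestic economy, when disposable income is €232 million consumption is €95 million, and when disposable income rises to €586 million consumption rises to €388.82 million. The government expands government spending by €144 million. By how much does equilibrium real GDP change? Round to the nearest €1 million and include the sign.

+€847 million

MPC = ΔC/ΔYd = (388.82 − 95)/(586 − 232) = 293.82/354 = 0.83.
Spending multiplier = 1/(1 − MPC) = 1/(1 − 0.83) = 1/0.17 ≈ 5.882.
ΔY = k × ΔG = (+€144 million) / 0.17 ≈ +€847 million.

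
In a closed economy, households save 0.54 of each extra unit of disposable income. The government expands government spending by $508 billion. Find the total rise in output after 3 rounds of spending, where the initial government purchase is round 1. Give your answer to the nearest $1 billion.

MPC = 1 − MPS = 1 − 0.54 = 0.46.
Round 1 adds ΔG = $508 billion; each later round is MPC = 0.46 times the previous.
After 3 rounds: 508 + 233.68 + 107.4928 = ΔG·(1 − c^3)/(1 − c) = 508 × (1 − 0.097336)/0.54 ≈ $849 billion.

$849 billion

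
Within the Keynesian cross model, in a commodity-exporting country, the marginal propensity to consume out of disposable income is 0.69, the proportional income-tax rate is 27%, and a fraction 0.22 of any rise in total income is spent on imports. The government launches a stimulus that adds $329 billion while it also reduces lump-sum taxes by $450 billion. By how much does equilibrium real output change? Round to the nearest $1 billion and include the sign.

+$893 billion

Expenditure multiplier = 1/(1 − c(1−t) + m) = 1/(1 − 0.69×0.73 + 0.22) = 1/0.7163 ≈ 1.396.
ΔG contributes k·ΔG = (+$329 billion) / 0.7163 ≈ +$459.3 billion.
ΔT of −$450 billion changes first-round spending by −c·ΔT = +$310.5 billion, contributing k·(−c·ΔT) = (+$310.5 billion) / 0.7163 ≈ +$433.5 billion.
Net ΔY = k(ΔG − c·ΔT) = (+$639.5 billion) / 0.7163 ≈ +$893 billion.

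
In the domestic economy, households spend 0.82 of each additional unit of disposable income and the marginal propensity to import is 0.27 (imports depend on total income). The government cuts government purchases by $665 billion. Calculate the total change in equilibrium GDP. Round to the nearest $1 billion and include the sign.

−$1,478 billion

Spending multiplier = 1/(1 − c + m) = 1/(1 − 0.82 + 0.27) = 1/0.45 ≈ 2.222.
ΔY = k × ΔG = (−$665 billion) / 0.45 ≈ −$1,478 billion.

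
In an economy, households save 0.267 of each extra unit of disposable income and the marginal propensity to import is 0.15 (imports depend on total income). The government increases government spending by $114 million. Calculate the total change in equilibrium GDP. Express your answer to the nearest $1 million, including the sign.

MPC = 1 − MPS = 1 − 0.267 = 0.733.
Spending multiplier = 1/(1 − c + m) = 1/(1 − 0.733 + 0.15) = 1/0.417 ≈ 2.398.
ΔY = k × ΔG = (+$114 million) / 0.417 ≈ +$273 million.

+$273 million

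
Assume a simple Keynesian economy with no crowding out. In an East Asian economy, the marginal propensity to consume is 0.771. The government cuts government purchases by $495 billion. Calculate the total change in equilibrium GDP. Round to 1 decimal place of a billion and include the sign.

−$2,161.6 billion

Expenditure multiplier = 1/(1 − MPC) = 1/(1 − 0.771) = 1/0.229 ≈ 4.367.
ΔY = k × ΔG = (−$495 billion) / 0.229 ≈ −$2,161.6 billion.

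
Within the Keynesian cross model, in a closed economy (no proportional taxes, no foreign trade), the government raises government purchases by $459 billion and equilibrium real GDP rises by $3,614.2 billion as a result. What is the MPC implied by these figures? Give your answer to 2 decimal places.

Implied spending multiplier k = ΔY/ΔG = 3,614.2/459 ≈ 7.8741.
Since k = 1/(1 − MPC), MPC = 1 − 1/k = 1 − ΔG/ΔY = 1 − 459/3,614.2 ≈ 0.87.

0.87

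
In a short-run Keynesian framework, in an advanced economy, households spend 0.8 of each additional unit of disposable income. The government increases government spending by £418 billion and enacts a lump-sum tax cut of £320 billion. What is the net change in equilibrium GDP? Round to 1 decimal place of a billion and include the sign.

+£3,370.0 billion

Expenditure multiplier = 1/(1 − MPC) = 1/(1 − 0.8) = 1/0.2 = 5.
ΔG contributes k·ΔG = (+£418 billion) / 0.2 = +£2,090 billion.
ΔT of −£320 billion changes first-round spending by −c·ΔT = +£256 billion, contributing k·(−c·ΔT) = (+£256 billion) / 0.2 = +£1,280 billion.
Net ΔY = k(ΔG − c·ΔT) = (+£674 billion) / 0.2 = +£3,370 billion.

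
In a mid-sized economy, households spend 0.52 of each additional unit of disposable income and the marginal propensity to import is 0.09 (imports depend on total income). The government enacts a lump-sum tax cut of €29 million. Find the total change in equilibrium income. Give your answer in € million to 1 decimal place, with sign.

+€26.5 million

A lump-sum tax change of −€29 million shifts disposable income by +€29 million; first-round consumption changes by −c × ΔT = −0.52 × (−€29 million) = +€15.08 million.
Expenditure multiplier = 1/(1 − c + m) = 1/(1 − 0.52 + 0.09) = 1/0.57 ≈ 1.754.
The tax multiplier is −c × k ≈ −0.912, so ΔY = k × (−c·ΔT) = (+€15.08 million) / 0.57 ≈ +€26.5 million.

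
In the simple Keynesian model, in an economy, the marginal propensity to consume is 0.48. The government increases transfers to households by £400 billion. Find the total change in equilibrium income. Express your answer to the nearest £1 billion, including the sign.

The transfer change shifts disposable income by +£400 billion, so first-round consumption changes by c·ΔTR = 0.48 × (+£400 billion) = +£192 billion.
Expenditure multiplier = 1/(1 − MPC) = 1/(1 − 0.48) = 1/0.52 ≈ 1.923.
The transfer multiplier is c × k ≈ 0.923, so ΔY = k × (c·ΔTR) = (+£192 billion) / 0.52 ≈ +£369 billion.

+£369 billion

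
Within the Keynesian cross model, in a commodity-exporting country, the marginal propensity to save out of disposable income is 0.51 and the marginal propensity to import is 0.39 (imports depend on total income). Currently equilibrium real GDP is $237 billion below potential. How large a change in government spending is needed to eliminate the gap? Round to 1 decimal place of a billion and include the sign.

MPC = 1 − MPS = 1 − 0.51 = 0.49.
Spending multiplier = 1/(1 − c + m) = 1/(1 − 0.49 + 0.39) = 1/0.9 ≈ 1.111.
Need ΔY = +$237 billion, so ΔG = ΔY/k = (+$237 billion) × 0.9 = +$213.3 billion.
The government should increase government spending by $213.3 billion.

+$213.3 billion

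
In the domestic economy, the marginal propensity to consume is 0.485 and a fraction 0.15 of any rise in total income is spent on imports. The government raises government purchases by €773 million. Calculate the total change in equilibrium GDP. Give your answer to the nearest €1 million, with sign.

Expenditure multiplier = 1/(1 − c + m) = 1/(1 − 0.485 + 0.15) = 1/0.665 ≈ 1.504.
ΔY = k × ΔG = (+€773 million) / 0.665 ≈ +€1,162 million.

+€1,162 million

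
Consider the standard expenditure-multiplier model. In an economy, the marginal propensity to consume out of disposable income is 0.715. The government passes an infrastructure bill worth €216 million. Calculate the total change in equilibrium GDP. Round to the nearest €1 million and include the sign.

Expenditure multiplier = 1/(1 − MPC) = 1/(1 − 0.715) = 1/0.285 ≈ 3.509.
ΔY = k × ΔG = (+€216 million) / 0.285 ≈ +€758 million.

+€758 million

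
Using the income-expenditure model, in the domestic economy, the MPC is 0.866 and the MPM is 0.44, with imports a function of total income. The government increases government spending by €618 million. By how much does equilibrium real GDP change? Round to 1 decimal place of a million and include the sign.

Spending multiplier = 1/(1 − c + m) = 1/(1 − 0.866 + 0.44) = 1/0.574 ≈ 1.742.
ΔY = k × ΔG = (+€618 million) / 0.574 ≈ +€1,076.7 million.

+€1,076.7 million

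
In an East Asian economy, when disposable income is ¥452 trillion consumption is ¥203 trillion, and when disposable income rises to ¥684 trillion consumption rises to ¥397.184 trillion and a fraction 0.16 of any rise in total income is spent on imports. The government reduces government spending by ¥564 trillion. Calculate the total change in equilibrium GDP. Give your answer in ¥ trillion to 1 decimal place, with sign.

MPC = ΔC/ΔYd = (397.184 − 203)/(684 − 452) = 194.184/232 = 0.837.
Spending multiplier = 1/(1 − c + m) = 1/(1 − 0.837 + 0.16) = 1/0.323 ≈ 3.096.
ΔY = k × ΔG = (−¥564 trillion) / 0.323 ≈ −¥1,746.1 trillion.

−¥1,746.1 trillion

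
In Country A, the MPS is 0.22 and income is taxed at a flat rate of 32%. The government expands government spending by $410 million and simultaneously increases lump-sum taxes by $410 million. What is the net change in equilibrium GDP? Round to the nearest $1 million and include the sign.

MPC = 1 − MPS = 1 − 0.22 = 0.78.
Expenditure multiplier = 1/(1 − c(1−t)) = 1/(1 − 0.78×0.68) = 1/0.4696 ≈ 2.129.
ΔG contributes k·ΔG = (+$410 million) / 0.4696 ≈ +$873.1 million.
ΔT of +$410 million changes first-round spending by −c·ΔT = −$319.8 million, contributing k·(−c·ΔT) = (−$319.8 million) / 0.4696 ≈ −$681 million.
Net ΔY = k(ΔG − c·ΔT) = (+$90.2 million) / 0.4696 ≈ +$192 million.

+$192 million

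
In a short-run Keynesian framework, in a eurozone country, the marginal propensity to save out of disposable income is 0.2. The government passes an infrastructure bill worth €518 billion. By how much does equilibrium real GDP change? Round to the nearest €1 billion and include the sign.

MPC = 1 − MPS = 1 − 0.2 = 0.8.
Spending multiplier = 1/(1 − MPC) = 1/(1 − 0.8) = 1/0.2 = 5.
ΔY = k × ΔG = (+€518 billion) / 0.2 = +€2,590 billion.

+€2,590 billion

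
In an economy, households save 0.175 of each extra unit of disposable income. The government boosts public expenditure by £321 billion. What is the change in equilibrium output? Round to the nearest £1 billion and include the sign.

MPC = 1 − MPS = 1 − 0.175 = 0.825.
Spending multiplier = 1/(1 − MPC) = 1/(1 − 0.825) = 1/0.175 ≈ 5.714.
ΔY = k × ΔG = (+£321 billion) / 0.175 ≈ +£1,834 billion.

+£1,834 billion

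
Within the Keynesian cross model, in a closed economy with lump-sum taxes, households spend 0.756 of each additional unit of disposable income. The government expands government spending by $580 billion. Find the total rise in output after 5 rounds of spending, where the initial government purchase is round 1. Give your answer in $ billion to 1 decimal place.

$1,790.0 billion

Round 1 adds ΔG = $580 billion; each later round is MPC = 0.756 times the previous.
After 5 rounds: 580 + 438.48 + 331.49088 + 250.60710528 + 189.45897159168 = ΔG·(1 − c^5)/(1 − c) = 580 × (1 − 0.246949969867776)/0.244 ≈ $1,790 billion.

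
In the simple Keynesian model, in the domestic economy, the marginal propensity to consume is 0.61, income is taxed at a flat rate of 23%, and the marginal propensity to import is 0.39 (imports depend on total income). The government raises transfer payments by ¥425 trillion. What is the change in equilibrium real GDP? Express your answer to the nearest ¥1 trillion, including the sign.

The transfer change shifts disposable income by +¥425 trillion, so first-round consumption changes by c·ΔTR = 0.61 × (+¥425 trillion) = +¥259.25 trillion.
Expenditure multiplier = 1/(1 − c(1−t) + m) = 1/(1 − 0.61×0.77 + 0.39) = 1/0.9203 ≈ 1.087.
The transfer multiplier is c × k ≈ 0.663, so ΔY = k × (c·ΔTR) = (+¥259.25 trillion) / 0.9203 ≈ +¥282 trillion.

+¥282 trillion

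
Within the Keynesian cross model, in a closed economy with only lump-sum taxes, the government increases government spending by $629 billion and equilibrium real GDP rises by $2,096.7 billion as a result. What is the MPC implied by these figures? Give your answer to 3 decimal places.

Implied spending multiplier k = ΔY/ΔG = 2,096.7/629 ≈ 3.3334.
Since k = 1/(1 − MPC), MPC = 1 − 1/k = 1 − ΔG/ΔY = 1 − 629/2,096.7 ≈ 0.700.

0.700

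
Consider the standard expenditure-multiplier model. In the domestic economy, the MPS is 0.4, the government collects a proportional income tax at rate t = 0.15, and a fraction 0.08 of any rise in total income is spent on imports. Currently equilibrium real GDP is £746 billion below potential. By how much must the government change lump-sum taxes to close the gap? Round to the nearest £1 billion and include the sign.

MPC = 1 − MPS = 1 − 0.4 = 0.6.
Spending multiplier = 1/(1 − c(1−t) + m) = 1/(1 − 0.6×0.85 + 0.08) = 1/0.57 ≈ 1.754.
Tax multiplier = −c·k = −0.6/0.57 ≈ −1.053. Need ΔY = +£746 billion, so ΔT = ΔY/(−c·k) = −(+£746 billion) × 0.57 / 0.6 ≈ −£709 billion.
The government should cut lump-sum taxes by £709 billion.

−£709 billion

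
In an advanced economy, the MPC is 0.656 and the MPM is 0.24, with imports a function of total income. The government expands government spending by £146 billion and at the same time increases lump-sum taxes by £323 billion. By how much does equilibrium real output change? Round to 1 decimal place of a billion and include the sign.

Expenditure multiplier = 1/(1 − c + m) = 1/(1 − 0.656 + 0.24) = 1/0.584 ≈ 1.712.
ΔG contributes k·ΔG = (+£146 billion) / 0.584 = +£250 billion.
ΔT of +£323 billion changes first-round spending by −c·ΔT = −£211.888 billion, contributing k·(−c·ΔT) = (−£211.888 billion) / 0.584 ≈ −£362.8 billion.
Net ΔY = k(ΔG − c·ΔT) = (−£65.888 billion) / 0.584 ≈ −£112.8 billion.

−£112.8 billion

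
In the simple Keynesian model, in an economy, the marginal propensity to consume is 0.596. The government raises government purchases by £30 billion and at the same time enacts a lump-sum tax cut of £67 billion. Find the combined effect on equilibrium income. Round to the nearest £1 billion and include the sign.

+£173 billion

Expenditure multiplier = 1/(1 − MPC) = 1/(1 − 0.596) = 1/0.404 ≈ 2.475.
ΔG contributes k·ΔG = (+£30 billion) / 0.404 ≈ +£74.3 billion.
ΔT of −£67 billion changes first-round spending by −c·ΔT = +£39.932 billion, contributing k·(−c·ΔT) = (+£39.932 billion) / 0.404 ≈ +£98.8 billion.
Net ΔY = k(ΔG − c·ΔT) = (+£69.932 billion) / 0.404 ≈ +£173 billion.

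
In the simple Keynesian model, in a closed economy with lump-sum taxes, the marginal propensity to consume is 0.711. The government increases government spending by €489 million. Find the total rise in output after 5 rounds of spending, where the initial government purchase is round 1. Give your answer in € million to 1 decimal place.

€1,384.6 million

Round 1 adds ΔG = €489 million; each later round is MPC = 0.711 times the previous.
After 5 rounds: 489 + 347.679 + 247.199769 + 175.759035759 + 124.964674424649 = ΔG·(1 − c^5)/(1 − c) = 489 × (1 − 0.181697103304551)/0.289 ≈ €1,384.6 million.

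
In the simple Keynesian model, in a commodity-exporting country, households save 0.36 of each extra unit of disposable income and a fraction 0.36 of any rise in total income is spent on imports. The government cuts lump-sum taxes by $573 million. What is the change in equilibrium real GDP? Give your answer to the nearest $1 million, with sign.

MPC = 1 − MPS = 1 − 0.36 = 0.64.
A lump-sum tax change of −$573 million shifts disposable income by +$573 million; first-round consumption changes by −c × ΔT = −0.64 × (−$573 million) = +$366.72 million.
Expenditure multiplier = 1/(1 − c + m) = 1/(1 − 0.64 + 0.36) = 1/0.72 ≈ 1.389.
The tax multiplier is −c × k ≈ −0.889, so ΔY = k × (−c·ΔT) = (+$366.72 million) / 0.72 ≈ +$509 million.

+$509 million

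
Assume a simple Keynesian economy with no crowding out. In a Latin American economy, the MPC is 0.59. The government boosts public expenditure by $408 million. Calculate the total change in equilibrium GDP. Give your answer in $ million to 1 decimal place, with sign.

Expenditure multiplier = 1/(1 − MPC) = 1/(1 − 0.59) = 1/0.41 ≈ 2.439.
ΔY = k × ΔG = (+$408 million) / 0.41 ≈ +$995.1 million.

+$995.1 million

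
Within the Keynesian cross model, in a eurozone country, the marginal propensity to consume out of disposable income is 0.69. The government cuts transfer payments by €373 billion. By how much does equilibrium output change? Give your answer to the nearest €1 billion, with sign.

−€830 billion

The transfer change shifts disposable income by −€373 billion, so first-round consumption changes by c·ΔTR = 0.69 × (−€373 billion) = −€257.37 billion.
Expenditure multiplier = 1/(1 − MPC) = 1/(1 − 0.69) = 1/0.31 ≈ 3.226.
The transfer multiplier is c × k ≈ 2.226, so ΔY = k × (c·ΔTR) = (−€257.37 billion) / 0.31 ≈ −€830 billion.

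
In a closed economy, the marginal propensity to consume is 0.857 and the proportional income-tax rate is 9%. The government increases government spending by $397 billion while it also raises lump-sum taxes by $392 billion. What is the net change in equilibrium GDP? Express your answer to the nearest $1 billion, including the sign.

+$277 billion

Expenditure multiplier = 1/(1 − c(1−t)) = 1/(1 − 0.857×0.91) = 1/0.22013 ≈ 4.543.
ΔG contributes k·ΔG = (+$397 billion) / 0.22013 ≈ +$1,803.5 billion.
ΔT of +$392 billion changes first-round spending by −c·ΔT = −$335.944 billion, contributing k·(−c·ΔT) = (−$335.944 billion) / 0.22013 ≈ −$1,526.1 billion.
Net ΔY = k(ΔG − c·ΔT) = (+$61.056 billion) / 0.22013 ≈ +$277 billion.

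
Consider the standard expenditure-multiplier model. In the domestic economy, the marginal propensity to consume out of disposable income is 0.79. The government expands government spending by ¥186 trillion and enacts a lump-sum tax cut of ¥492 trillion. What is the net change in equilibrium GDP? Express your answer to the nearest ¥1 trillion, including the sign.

Expenditure multiplier = 1/(1 − MPC) = 1/(1 − 0.79) = 1/0.21 ≈ 4.762.
ΔG contributes k·ΔG = (+¥186 trillion) / 0.21 ≈ +¥885.7 trillion.
ΔT of −¥492 trillion changes first-round spending by −c·ΔT = +¥388.68 trillion, contributing k·(−c·ΔT) = (+¥388.68 trillion) / 0.21 ≈ +¥1,850.9 trillion.
Net ΔY = k(ΔG − c·ΔT) = (+¥574.68 trillion) / 0.21 ≈ +¥2,737 trillion.

+¥2,737 trillion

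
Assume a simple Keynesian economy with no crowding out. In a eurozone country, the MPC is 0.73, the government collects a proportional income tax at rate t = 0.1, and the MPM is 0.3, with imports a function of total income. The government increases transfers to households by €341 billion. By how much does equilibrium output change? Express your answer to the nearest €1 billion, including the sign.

+€387 billion

The transfer change shifts disposable income by +€341 billion, so first-round consumption changes by c·ΔTR = 0.73 × (+€341 billion) = +€248.93 billion.
Expenditure multiplier = 1/(1 − c(1−t) + m) = 1/(1 − 0.73×0.9 + 0.3) = 1/0.643 ≈ 1.555.
The transfer multiplier is c × k ≈ 1.135, so ΔY = k × (c·ΔTR) = (+€248.93 billion) / 0.643 ≈ +€387 billion.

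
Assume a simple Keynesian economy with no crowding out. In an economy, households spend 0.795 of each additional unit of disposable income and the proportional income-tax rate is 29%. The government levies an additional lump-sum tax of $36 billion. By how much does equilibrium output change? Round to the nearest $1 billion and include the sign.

A lump-sum tax change of +$36 billion shifts disposable income by −$36 billion; first-round consumption changes by −c × ΔT = −0.795 × (+$36 billion) = −$28.62 billion.
Expenditure multiplier = 1/(1 − c(1−t)) = 1/(1 − 0.795×0.71) = 1/0.43555 ≈ 2.296.
The tax multiplier is −c × k ≈ −1.825, so ΔY = k × (−c·ΔT) = (−$28.62 billion) / 0.43555 ≈ −$66 billion.

−$66 billion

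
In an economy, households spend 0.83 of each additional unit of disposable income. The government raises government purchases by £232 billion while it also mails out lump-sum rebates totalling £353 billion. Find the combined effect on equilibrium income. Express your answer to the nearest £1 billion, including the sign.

Expenditure multiplier = 1/(1 − MPC) = 1/(1 − 0.83) = 1/0.17 ≈ 5.882.
ΔG contributes k·ΔG = (+£232 billion) / 0.17 ≈ +£1,364.7 billion.
ΔT of −£353 billion changes first-round spending by −c·ΔT = +£292.99 billion, contributing k·(−c·ΔT) = (+£292.99 billion) / 0.17 ≈ +£1,723.5 billion.
Net ΔY = k(ΔG − c·ΔT) = (+£524.99 billion) / 0.17 ≈ +£3,088 billion.

+£3,088 billion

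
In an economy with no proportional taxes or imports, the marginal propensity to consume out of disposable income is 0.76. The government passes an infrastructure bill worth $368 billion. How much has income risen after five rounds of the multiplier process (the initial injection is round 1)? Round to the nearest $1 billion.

Round 1 adds ΔG = $368 billion; each later round is MPC = 0.76 times the previous.
After 5 rounds: 368 + 279.68 + 212.5568 + 161.543168 + 122.77280768 = ΔG·(1 − c^5)/(1 − c) = 368 × (1 − 0.2535525376)/0.24 ≈ $1,145 billion.

$1,145 billion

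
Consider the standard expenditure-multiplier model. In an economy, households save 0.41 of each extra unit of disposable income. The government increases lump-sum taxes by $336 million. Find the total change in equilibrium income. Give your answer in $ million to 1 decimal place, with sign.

MPC = 1 − MPS = 1 − 0.41 = 0.59.
A lump-sum tax change of +$336 million shifts disposable income by −$336 million; first-round consumption changes by −c × ΔT = −0.59 × (+$336 million) = −$198.24 million.
Expenditure multiplier = 1/(1 − MPC) = 1/(1 − 0.59) = 1/0.41 ≈ 2.439.
The tax multiplier is −c × k ≈ −1.439, so ΔY = k × (−c·ΔT) = (−$198.24 million) / 0.41 ≈ −$483.5 million.

−$483.5 million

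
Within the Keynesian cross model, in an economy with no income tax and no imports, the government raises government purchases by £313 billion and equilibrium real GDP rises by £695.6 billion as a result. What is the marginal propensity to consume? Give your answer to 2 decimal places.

Implied spending multiplier k = ΔY/ΔG = 695.6/313 ≈ 2.2224.
Since k = 1/(1 − MPC), MPC = 1 − 1/k = 1 − ΔG/ΔY = 1 − 313/695.6 ≈ 0.55.

0.55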